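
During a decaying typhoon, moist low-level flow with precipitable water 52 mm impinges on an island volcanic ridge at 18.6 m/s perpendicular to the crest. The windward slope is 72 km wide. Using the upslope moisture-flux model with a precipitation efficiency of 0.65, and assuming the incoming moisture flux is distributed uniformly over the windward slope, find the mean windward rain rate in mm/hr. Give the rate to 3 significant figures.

R ≈ 31.4 mm/hr

Incoming column moisture flux per unit ridge length: F = V × PW = 18.6 × 52 = 967.2 mm·m/s.
Spread over the 72 km slope with efficiency ε = 0.65: R = ε·F/W = 0.65 × 967.2 / 72000 m = 8.732e-03 mm/s.
R = 8.732e-03 × 3600 = 31.4 mm/hr.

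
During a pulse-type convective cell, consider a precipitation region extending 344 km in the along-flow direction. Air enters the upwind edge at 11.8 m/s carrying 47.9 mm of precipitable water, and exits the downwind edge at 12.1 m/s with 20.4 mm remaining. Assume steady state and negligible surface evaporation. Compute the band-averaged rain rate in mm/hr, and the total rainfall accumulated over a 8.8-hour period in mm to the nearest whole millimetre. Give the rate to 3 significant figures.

Column moisture flux per unit crosswind length is F = V × PW.
Inflow: F_in = 11.8 × 47.9 = 565.22 mm·m/s
Outflow: F_out = 12.1 × 20.4 = 246.84 mm·m/s
Steady-state rate R = (F_in − F_out)/L = (565.22 − 246.84) / 344000 m = 9.255e-04 mm/s.
R = 9.255e-04 × 3600 = 3.33 mm/hr.
Over 8.8 h: total = 3.33 × 8.8 = 29.304 ≈ 29 mm.

R ≈ 3.33 mm/hr; total ≈ 29 mm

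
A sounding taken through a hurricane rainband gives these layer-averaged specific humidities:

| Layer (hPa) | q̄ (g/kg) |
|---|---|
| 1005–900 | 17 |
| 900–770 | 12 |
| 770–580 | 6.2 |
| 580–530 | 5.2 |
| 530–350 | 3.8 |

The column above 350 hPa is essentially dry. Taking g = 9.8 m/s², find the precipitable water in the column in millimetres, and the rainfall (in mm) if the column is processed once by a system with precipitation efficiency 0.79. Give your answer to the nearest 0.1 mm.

Precipitable water is the column-integrated vapour mass per unit area: PW = (1/g) Σ q̄ Δp, with q in kg/kg and Δp in Pa (1 kg/m² of water = 1 mm).
Layer 1005–900 hPa: Δp = 105 hPa = 10500 Pa, q̄ = 0.017 kg/kg → 0.017 × 10500 / 9.8 = 18.21 mm
Layer 900–770 hPa: Δp = 130 hPa = 13000 Pa, q̄ = 0.012 kg/kg → 0.012 × 13000 / 9.8 = 15.92 mm
Layer 770–580 hPa: Δp = 190 hPa = 19000 Pa, q̄ = 0.0062 kg/kg → 0.0062 × 19000 / 9.8 = 12.02 mm
Layer 580–530 hPa: Δp = 50 hPa = 5000 Pa, q̄ = 0.0052 kg/kg → 0.0052 × 5000 / 9.8 = 2.65 mm
Layer 530–350 hPa: Δp = 180 hPa = 18000 Pa, q̄ = 0.0038 kg/kg → 0.0038 × 18000 / 9.8 = 6.98 mm
PW = 18.21 + 15.92 + 12.02 + 2.65 + 6.98 = 55.78 ≈ 55.8 mm.
Rainfall = ε × PW = 0.79 × 55.8 = 44.1 mm.

PW ≈ 55.8 mm; rainfall ≈ 44.1 mm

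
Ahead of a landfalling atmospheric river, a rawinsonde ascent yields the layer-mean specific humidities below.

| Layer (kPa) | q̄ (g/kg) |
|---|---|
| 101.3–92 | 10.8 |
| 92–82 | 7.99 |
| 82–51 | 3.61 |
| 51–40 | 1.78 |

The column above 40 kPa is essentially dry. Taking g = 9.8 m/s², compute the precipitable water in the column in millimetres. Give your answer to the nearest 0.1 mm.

Precipitable water is the column-integrated vapour mass per unit area: PW = (1/g) Σ q̄ Δp, with q in kg/kg and Δp in Pa (1 kg/m² of water = 1 mm).
Layer 101.3–92 kPa: Δp = 93 hPa = 9300 Pa, q̄ = 0.0108 kg/kg → 0.0108 × 9300 / 9.8 = 10.25 mm
Layer 92–82 kPa: Δp = 100 hPa = 10000 Pa, q̄ = 0.00799 kg/kg → 0.00799 × 10000 / 9.8 = 8.15 mm
Layer 82–51 kPa: Δp = 310 hPa = 31000 Pa, q̄ = 0.00361 kg/kg → 0.00361 × 31000 / 9.8 = 11.42 mm
Layer 51–40 kPa: Δp = 110 hPa = 11000 Pa, q̄ = 0.00178 kg/kg → 0.00178 × 11000 / 9.8 = 2.00 mm
PW = 10.25 + 8.15 + 11.42 + 2.00 = 31.82 ≈ 31.8 mm.

PW ≈ 31.8 mm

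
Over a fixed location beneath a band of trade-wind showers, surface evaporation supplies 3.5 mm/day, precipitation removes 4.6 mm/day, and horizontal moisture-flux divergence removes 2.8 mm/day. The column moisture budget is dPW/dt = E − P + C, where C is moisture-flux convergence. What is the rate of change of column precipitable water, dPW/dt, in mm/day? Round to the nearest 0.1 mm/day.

dPW/dt = E − P + C = 3.5 − 4.6 + (-2.8) = -3.9 mm/day.

dPW/dt ≈ -3.9 mm/day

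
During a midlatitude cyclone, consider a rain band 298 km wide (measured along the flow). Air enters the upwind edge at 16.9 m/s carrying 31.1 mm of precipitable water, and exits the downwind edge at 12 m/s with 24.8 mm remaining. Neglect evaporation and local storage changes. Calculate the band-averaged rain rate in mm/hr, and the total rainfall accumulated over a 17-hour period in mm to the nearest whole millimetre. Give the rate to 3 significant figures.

R ≈ 2.75 mm/hr; total ≈ 47 mm

Column moisture flux per unit crosswind length is F = V × PW.
Inflow: F_in = 16.9 × 31.1 = 525.59 mm·m/s
Outflow: F_out = 12 × 24.8 = 297.6 mm·m/s
Steady-state rate R = (F_in − F_out)/L = (525.59 − 297.6) / 298000 m = 7.651e-04 mm/s.
R = 7.651e-04 × 3600 = 2.75 mm/hr.
Over 17 h: total = 2.75 × 17 = 46.75 ≈ 47 mm.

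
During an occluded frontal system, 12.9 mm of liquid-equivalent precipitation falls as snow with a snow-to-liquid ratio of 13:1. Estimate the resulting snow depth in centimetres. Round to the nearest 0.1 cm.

Snow depth = liquid × ratio = 12.9 mm × 13 = 167.7 mm = 16.8 cm.

snow depth ≈ 16.8 cm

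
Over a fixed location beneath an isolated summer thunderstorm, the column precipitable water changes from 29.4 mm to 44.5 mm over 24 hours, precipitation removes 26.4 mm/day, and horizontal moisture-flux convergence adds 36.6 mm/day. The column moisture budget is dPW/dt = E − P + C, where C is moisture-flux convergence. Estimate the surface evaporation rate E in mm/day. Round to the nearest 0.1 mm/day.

dPW/dt = (44.5 − 29.4) mm / (24/24 day) = +15.100 mm/day.
E = dPW/dt + P − C = (+15.100) + 26.4 − (36.6) = 4.9 mm/day.

E ≈ 4.9 mm/day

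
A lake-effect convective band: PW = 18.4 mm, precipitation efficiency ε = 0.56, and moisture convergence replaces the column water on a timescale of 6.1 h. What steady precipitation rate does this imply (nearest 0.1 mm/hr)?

R ≈ 1.7 mm/hr

Each overturning extracts ε × PW = 0.56 × 18.4 = 10.304 mm.
Rate = ε·PW / τ = 10.304 / 6.1 h = 1.7 mm/hr.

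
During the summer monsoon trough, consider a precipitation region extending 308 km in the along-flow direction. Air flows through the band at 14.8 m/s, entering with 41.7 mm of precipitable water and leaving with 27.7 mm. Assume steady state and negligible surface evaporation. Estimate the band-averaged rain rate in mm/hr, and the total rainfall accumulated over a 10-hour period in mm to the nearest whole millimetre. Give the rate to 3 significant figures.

Column moisture flux per unit crosswind length is F = V × PW.
Inflow: F_in = 14.8 × 41.7 = 617.16 mm·m/s
Outflow: F_out = 14.8 × 27.7 = 409.96 mm·m/s
Steady-state rate R = (F_in − F_out)/L = (617.16 − 409.96) / 308000 m = 6.727e-04 mm/s.
R = 6.727e-04 × 3600 = 2.42 mm/hr.
Over 10 h: total = 2.42 × 10 = 24.2 ≈ 24 mm.

R ≈ 2.42 mm/hr; total ≈ 24 mm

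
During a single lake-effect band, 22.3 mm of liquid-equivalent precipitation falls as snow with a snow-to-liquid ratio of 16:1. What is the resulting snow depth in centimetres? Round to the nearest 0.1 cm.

Snow depth = liquid × ratio = 22.3 mm × 16 = 356.8 mm = 35.7 cm.

snow depth ≈ 35.7 cm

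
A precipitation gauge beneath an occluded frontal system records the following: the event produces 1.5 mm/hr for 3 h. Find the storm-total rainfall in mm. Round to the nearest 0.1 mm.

total ≈ 4.5 mm

Total = Σ Rᵢ Δtᵢ = 1.5 × 3
      = 4.5 = 4.5 mm.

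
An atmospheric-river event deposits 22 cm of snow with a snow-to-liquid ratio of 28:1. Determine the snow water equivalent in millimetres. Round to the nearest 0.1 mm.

SWE ≈ 7.9 mm

SWE = snow depth / ratio = 22 cm / 28 = 0.786 cm = 7.9 mm.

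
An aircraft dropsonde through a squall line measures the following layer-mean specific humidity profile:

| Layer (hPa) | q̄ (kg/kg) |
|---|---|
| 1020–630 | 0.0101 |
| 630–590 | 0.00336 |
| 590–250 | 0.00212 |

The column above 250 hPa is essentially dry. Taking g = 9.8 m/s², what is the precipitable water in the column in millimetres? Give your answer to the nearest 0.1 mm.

PW ≈ 48.9 mm

Precipitable water is the column-integrated vapour mass per unit area: PW = (1/g) Σ q̄ Δp, with q in kg/kg and Δp in Pa (1 kg/m² of water = 1 mm).
Layer 1020–630 hPa: Δp = 390 hPa = 39000 Pa, q̄ = 0.0101 kg/kg → 0.0101 × 39000 / 9.8 = 40.19 mm
Layer 630–590 hPa: Δp = 40 hPa = 4000 Pa, q̄ = 0.00336 kg/kg → 0.00336 × 4000 / 9.8 = 1.37 mm
Layer 590–250 hPa: Δp = 340 hPa = 34000 Pa, q̄ = 0.00212 kg/kg → 0.00212 × 34000 / 9.8 = 7.36 mm
PW = 40.19 + 1.37 + 7.36 = 48.92 ≈ 48.9 mm.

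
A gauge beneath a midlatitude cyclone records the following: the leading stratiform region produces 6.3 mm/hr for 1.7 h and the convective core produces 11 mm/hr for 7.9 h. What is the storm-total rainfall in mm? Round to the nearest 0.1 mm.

Total = Σ Rᵢ Δtᵢ = 6.3 × 1.7 + 11 × 7.9
      = 10.71 + 86.9 = 97.6 mm.

total ≈ 97.6 mm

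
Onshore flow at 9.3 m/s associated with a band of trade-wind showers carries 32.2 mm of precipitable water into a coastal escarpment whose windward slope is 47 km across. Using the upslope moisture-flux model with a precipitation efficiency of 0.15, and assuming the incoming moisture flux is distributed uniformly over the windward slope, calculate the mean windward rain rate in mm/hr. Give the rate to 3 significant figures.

R ≈ 3.44 mm/hr

Incoming column moisture flux per unit ridge length: F = V × PW = 9.3 × 32.2 = 299.46 mm·m/s.
Spread over the 47 km slope with efficiency ε = 0.15: R = ε·F/W = 0.15 × 299.46 / 47000 m = 9.557e-04 mm/s.
R = 9.557e-04 × 3600 = 3.44 mm/hr.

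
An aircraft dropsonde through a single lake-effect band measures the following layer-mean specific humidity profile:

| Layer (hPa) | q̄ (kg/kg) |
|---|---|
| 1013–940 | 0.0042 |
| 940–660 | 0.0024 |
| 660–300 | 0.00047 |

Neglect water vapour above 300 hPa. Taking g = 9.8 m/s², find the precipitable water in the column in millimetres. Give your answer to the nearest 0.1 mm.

Precipitable water is the column-integrated vapour mass per unit area: PW = (1/g) Σ q̄ Δp, with q in kg/kg and Δp in Pa (1 kg/m² of water = 1 mm).
Layer 1013–940 hPa: Δp = 73 hPa = 7300 Pa, q̄ = 0.0042 kg/kg → 0.0042 × 7300 / 9.8 = 3.13 mm
Layer 940–660 hPa: Δp = 280 hPa = 28000 Pa, q̄ = 0.0024 kg/kg → 0.0024 × 28000 / 9.8 = 6.86 mm
Layer 660–300 hPa: Δp = 360 hPa = 36000 Pa, q̄ = 0.00047 kg/kg → 0.00047 × 36000 / 9.8 = 1.73 mm
PW = 3.13 + 6.86 + 1.73 = 11.72 ≈ 11.7 mm.

PW ≈ 11.7 mm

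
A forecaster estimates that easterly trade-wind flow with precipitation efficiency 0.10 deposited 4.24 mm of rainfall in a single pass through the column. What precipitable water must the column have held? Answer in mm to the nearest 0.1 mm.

PW = rainfall / ε = 4.24 / 0.10 = 42.4 mm.

PW ≈ 42.4 mm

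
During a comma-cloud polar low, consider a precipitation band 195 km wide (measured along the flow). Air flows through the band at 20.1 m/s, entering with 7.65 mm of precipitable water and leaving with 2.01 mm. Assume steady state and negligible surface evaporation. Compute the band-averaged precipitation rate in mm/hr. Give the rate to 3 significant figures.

Column moisture flux per unit crosswind length is F = V × PW.
Inflow: F_in = 20.1 × 7.65 = 153.765 mm·m/s
Outflow: F_out = 20.1 × 2.01 = 40.401 mm·m/s
Steady-state rate R = (F_in − F_out)/L = (153.765 − 40.401) / 195000 m = 5.814e-04 mm/s.
R = 5.814e-04 × 3600 = 2.09 mm/hr.

R ≈ 2.09 mm/hr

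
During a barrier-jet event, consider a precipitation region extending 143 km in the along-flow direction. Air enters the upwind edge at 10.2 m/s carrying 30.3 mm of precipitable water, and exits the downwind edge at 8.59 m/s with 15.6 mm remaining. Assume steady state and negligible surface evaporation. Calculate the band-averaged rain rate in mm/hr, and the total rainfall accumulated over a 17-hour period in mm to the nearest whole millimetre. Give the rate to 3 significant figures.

Column moisture flux per unit crosswind length is F = V × PW.
Inflow: F_in = 10.2 × 30.3 = 309.06 mm·m/s
Outflow: F_out = 8.59 × 15.6 = 134.004 mm·m/s
Steady-state rate R = (F_in − F_out)/L = (309.06 − 134.004) / 143000 m = 1.224e-03 mm/s.
R = 1.224e-03 × 3600 = 4.41 mm/hr.
Over 17 h: total = 4.41 × 17 = 74.97 ≈ 75 mm.

R ≈ 4.41 mm/hr; total ≈ 75 mm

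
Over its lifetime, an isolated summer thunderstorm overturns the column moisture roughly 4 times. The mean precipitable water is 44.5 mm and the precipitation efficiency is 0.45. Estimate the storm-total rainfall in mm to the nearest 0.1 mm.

Each cycle deposits ε × PW = 0.45 × 44.5 = 20.025 mm.
Over 4 cycles: 4 × 20.025 = 80.1 mm.

rainfall ≈ 80.1 mm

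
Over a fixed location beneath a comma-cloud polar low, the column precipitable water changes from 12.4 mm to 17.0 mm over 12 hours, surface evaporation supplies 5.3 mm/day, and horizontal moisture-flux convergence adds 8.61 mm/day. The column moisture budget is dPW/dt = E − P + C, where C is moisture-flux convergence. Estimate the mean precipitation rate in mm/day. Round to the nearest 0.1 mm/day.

dPW/dt = (17.0 − 12.4) mm / (12/24 day) = +9.200 mm/day.
P = E + C − dPW/dt = 5.3 + (8.61) − (+9.200) = 4.7 mm/day.

P ≈ 4.7 mm/day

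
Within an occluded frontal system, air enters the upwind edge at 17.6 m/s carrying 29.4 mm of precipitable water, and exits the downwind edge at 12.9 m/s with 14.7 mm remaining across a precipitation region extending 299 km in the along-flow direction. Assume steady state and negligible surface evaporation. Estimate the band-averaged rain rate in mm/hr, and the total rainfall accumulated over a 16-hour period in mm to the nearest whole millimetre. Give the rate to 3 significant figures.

Column moisture flux per unit crosswind length is F = V × PW.
Inflow: F_in = 17.6 × 29.4 = 517.44 mm·m/s
Outflow: F_out = 12.9 × 14.7 = 189.63 mm·m/s
Steady-state rate R = (F_in − F_out)/L = (517.44 − 189.63) / 299000 m = 1.096e-03 mm/s.
R = 1.096e-03 × 3600 = 3.95 mm/hr.
Over 16 h: total = 3.95 × 16 = 63.2 ≈ 63 mm.

R ≈ 3.95 mm/hr; total ≈ 63 mm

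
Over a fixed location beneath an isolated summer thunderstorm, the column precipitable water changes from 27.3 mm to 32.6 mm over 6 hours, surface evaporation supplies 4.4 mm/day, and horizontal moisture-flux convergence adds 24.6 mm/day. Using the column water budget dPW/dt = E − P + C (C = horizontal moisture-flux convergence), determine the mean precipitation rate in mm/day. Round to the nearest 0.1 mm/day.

P ≈ 7.8 mm/day

dPW/dt = (32.6 − 27.3) mm / (6/24 day) = +21.200 mm/day.
P = E + C − dPW/dt = 4.4 + (24.6) − (+21.200) = 7.8 mm/day.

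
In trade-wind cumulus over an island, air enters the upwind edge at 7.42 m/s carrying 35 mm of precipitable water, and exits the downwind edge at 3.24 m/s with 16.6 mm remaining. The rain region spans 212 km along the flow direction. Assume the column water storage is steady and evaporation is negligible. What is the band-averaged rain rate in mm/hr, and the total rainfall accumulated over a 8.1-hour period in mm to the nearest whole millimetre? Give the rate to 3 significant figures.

Column moisture flux per unit crosswind length is F = V × PW.
Inflow: F_in = 7.42 × 35 = 259.7 mm·m/s
Outflow: F_out = 3.24 × 16.6 = 53.784 mm·m/s
Steady-state rate R = (F_in − F_out)/L = (259.7 − 53.784) / 212000 m = 9.713e-04 mm/s.
R = 9.713e-04 × 3600 = 3.50 mm/hr.
Over 8.1 h: total = 3.50 × 8.1 = 28.35 ≈ 28 mm.

R ≈ 3.50 mm/hr; total ≈ 28 mm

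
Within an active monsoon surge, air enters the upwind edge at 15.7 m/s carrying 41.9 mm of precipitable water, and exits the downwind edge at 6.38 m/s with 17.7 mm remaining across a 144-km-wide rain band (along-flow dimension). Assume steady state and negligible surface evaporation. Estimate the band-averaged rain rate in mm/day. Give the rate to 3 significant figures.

Column moisture flux per unit crosswind length is F = V × PW.
Inflow: F_in = 15.7 × 41.9 = 657.83 mm·m/s
Outflow: F_out = 6.38 × 17.7 = 112.926 mm·m/s
Steady-state rate R = (F_in − F_out)/L = (657.83 − 112.926) / 144000 m = 3.784e-03 mm/s.
R = 3.784e-03 × 3600 × 24 = 327 mm/day.

R ≈ 327 mm/day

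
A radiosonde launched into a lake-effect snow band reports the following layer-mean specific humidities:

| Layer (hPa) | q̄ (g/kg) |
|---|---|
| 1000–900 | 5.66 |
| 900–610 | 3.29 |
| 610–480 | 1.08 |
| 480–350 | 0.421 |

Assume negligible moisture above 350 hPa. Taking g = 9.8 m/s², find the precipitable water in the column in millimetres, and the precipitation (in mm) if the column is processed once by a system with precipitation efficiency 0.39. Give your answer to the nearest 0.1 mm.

PW ≈ 17.5 mm; precipitation ≈ 6.8 mm

Precipitable water is the column-integrated vapour mass per unit area: PW = (1/g) Σ q̄ Δp, with q in kg/kg and Δp in Pa (1 kg/m² of water = 1 mm).
Layer 1000–900 hPa: Δp = 100 hPa = 10000 Pa, q̄ = 0.00566 kg/kg → 0.00566 × 10000 / 9.8 = 5.78 mm
Layer 900–610 hPa: Δp = 290 hPa = 29000 Pa, q̄ = 0.00329 kg/kg → 0.00329 × 29000 / 9.8 = 9.74 mm
Layer 610–480 hPa: Δp = 130 hPa = 13000 Pa, q̄ = 0.00108 kg/kg → 0.00108 × 13000 / 9.8 = 1.43 mm
Layer 480–350 hPa: Δp = 130 hPa = 13000 Pa, q̄ = 0.000421 kg/kg → 0.000421 × 13000 / 9.8 = 0.56 mm
PW = 5.78 + 9.74 + 1.43 + 0.56 = 17.51 ≈ 17.5 mm.
Precipitation = ε × PW = 0.39 × 17.5 = 6.8 mm.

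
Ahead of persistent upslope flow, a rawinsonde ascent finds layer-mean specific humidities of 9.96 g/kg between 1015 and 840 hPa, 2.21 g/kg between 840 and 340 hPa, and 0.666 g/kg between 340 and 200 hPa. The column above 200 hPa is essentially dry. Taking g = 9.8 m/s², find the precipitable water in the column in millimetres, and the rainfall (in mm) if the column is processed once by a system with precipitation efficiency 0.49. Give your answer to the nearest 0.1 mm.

PW ≈ 30.0 mm; rainfall ≈ 14.7 mm

Precipitable water is the column-integrated vapour mass per unit area: PW = (1/g) Σ q̄ Δp, with q in kg/kg and Δp in Pa (1 kg/m² of water = 1 mm).
Layer 1015–840 hPa: Δp = 175 hPa = 17500 Pa, q̄ = 0.00996 kg/kg → 0.00996 × 17500 / 9.8 = 17.79 mm
Layer 840–340 hPa: Δp = 500 hPa = 50000 Pa, q̄ = 0.00221 kg/kg → 0.00221 × 50000 / 9.8 = 11.28 mm
Layer 340–200 hPa: Δp = 140 hPa = 14000 Pa, q̄ = 0.000666 kg/kg → 0.000666 × 14000 / 9.8 = 0.95 mm
PW = 17.79 + 11.28 + 0.95 = 30.02 ≈ 30.0 mm.
Rainfall = ε × PW = 0.49 × 30.0 = 14.7 mm.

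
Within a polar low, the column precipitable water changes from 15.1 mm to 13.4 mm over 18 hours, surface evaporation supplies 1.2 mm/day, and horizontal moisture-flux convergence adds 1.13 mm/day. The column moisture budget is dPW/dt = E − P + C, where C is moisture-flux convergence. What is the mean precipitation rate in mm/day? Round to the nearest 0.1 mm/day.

dPW/dt = (13.4 − 15.1) mm / (18/24 day) = -2.267 mm/day.
P = E + C − dPW/dt = 1.2 + (1.13) − (-2.267) = 4.6 mm/day.

P ≈ 4.6 mm/day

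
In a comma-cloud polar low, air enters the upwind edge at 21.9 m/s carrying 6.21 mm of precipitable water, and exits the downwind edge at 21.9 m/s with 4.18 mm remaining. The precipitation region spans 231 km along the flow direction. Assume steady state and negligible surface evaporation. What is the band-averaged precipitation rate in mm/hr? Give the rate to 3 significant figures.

R ≈ 0.693 mm/hr

Column moisture flux per unit crosswind length is F = V × PW.
Inflow: F_in = 21.9 × 6.21 = 135.999 mm·m/s
Outflow: F_out = 21.9 × 4.18 = 91.542 mm·m/s
Steady-state rate R = (F_in − F_out)/L = (135.999 − 91.542) / 231000 m = 1.925e-04 mm/s.
R = 1.925e-04 × 3600 = 0.693 mm/hr.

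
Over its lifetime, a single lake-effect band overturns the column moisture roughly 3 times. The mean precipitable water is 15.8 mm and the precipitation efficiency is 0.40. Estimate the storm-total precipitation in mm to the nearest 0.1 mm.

Each cycle deposits ε × PW = 0.40 × 15.8 = 6.32 mm.
Over 3 cycles: 3 × 6.32 = 19.0 mm.

precipitation ≈ 19.0 mm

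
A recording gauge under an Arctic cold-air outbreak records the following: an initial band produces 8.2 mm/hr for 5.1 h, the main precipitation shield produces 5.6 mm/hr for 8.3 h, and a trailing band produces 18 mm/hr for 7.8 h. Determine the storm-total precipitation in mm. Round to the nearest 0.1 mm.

Total = Σ Rᵢ Δtᵢ = 8.2 × 5.1 + 5.6 × 8.3 + 18 × 7.8
      = 41.82 + 46.48 + 140.4 = 228.7 mm.

total ≈ 228.7 mm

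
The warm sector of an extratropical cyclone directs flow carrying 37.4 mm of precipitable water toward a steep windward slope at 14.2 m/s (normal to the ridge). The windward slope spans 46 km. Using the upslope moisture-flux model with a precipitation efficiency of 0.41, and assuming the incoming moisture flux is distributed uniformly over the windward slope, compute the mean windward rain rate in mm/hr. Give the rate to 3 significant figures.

R ≈ 17.0 mm/hr

Incoming column moisture flux per unit ridge length: F = V × PW = 14.2 × 37.4 = 531.08 mm·m/s.
Spread over the 46 km slope with efficiency ε = 0.41: R = ε·F/W = 0.41 × 531.08 / 46000 m = 4.734e-03 mm/s.
R = 4.734e-03 × 3600 = 17.0 mm/hr.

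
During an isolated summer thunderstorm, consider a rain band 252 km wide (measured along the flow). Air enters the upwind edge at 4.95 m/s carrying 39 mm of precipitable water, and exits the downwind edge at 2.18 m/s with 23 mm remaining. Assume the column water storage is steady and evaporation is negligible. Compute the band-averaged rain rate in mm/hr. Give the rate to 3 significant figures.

R ≈ 2.04 mm/hr

Column moisture flux per unit crosswind length is F = V × PW.
Inflow: F_in = 4.95 × 39 = 193.05 mm·m/s
Outflow: F_out = 2.18 × 23 = 50.14 mm·m/s
Steady-state rate R = (F_in − F_out)/L = (193.05 − 50.14) / 252000 m = 5.671e-04 mm/s.
R = 5.671e-04 × 3600 = 2.04 mm/hr.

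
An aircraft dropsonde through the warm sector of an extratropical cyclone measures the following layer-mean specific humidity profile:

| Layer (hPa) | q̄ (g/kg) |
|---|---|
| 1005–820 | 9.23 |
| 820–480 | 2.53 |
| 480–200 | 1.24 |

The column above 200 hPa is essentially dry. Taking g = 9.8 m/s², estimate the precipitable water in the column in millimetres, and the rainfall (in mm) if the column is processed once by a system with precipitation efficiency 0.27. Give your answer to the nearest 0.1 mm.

PW ≈ 29.7 mm; rainfall ≈ 8.0 mm

Precipitable water is the column-integrated vapour mass per unit area: PW = (1/g) Σ q̄ Δp, with q in kg/kg and Δp in Pa (1 kg/m² of water = 1 mm).
Layer 1005–820 hPa: Δp = 185 hPa = 18500 Pa, q̄ = 0.00923 kg/kg → 0.00923 × 18500 / 9.8 = 17.42 mm
Layer 820–480 hPa: Δp = 340 hPa = 34000 Pa, q̄ = 0.00253 kg/kg → 0.00253 × 34000 / 9.8 = 8.78 mm
Layer 480–200 hPa: Δp = 280 hPa = 28000 Pa, q̄ = 0.00124 kg/kg → 0.00124 × 28000 / 9.8 = 3.54 mm
PW = 17.42 + 8.78 + 3.54 = 29.74 ≈ 29.7 mm.
Rainfall = ε × PW = 0.27 × 29.7 = 8.0 mm.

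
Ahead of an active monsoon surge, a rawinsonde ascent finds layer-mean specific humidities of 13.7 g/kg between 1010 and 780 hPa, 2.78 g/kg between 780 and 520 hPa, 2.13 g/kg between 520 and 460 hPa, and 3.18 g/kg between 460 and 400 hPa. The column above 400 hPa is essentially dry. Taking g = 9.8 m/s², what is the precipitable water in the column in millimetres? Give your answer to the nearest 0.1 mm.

Precipitable water is the column-integrated vapour mass per unit area: PW = (1/g) Σ q̄ Δp, with q in kg/kg and Δp in Pa (1 kg/m² of water = 1 mm).
Layer 1010–780 hPa: Δp = 230 hPa = 23000 Pa, q̄ = 0.0137 kg/kg → 0.0137 × 23000 / 9.8 = 32.15 mm
Layer 780–520 hPa: Δp = 260 hPa = 26000 Pa, q̄ = 0.00278 kg/kg → 0.00278 × 26000 / 9.8 = 7.38 mm
Layer 520–460 hPa: Δp = 60 hPa = 6000 Pa, q̄ = 0.00213 kg/kg → 0.00213 × 6000 / 9.8 = 1.30 mm
Layer 460–400 hPa: Δp = 60 hPa = 6000 Pa, q̄ = 0.00318 kg/kg → 0.00318 × 6000 / 9.8 = 1.95 mm
PW = 32.15 + 7.38 + 1.30 + 1.95 = 42.78 ≈ 42.8 mm.

PW ≈ 42.8 mm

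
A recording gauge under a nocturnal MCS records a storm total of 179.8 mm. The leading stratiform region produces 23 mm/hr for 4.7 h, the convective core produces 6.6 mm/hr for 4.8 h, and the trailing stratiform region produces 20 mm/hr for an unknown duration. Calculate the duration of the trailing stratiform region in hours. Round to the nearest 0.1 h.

Known phases: 23 × 4.7 + 6.6 × 4.8 = 108.1 + 31.68 = 139.78 mm.
Remaining depth = 179.8 − 139.78 = 40.02 mm.
Duration = 40.02 / 20 = 2.0 h.

duration ≈ 2.0 h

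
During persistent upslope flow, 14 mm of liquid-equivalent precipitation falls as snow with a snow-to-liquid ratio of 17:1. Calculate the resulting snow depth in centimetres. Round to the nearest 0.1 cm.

snow depth ≈ 23.8 cm

Snow depth = liquid × ratio = 14 mm × 17 = 238 mm = 23.8 cm.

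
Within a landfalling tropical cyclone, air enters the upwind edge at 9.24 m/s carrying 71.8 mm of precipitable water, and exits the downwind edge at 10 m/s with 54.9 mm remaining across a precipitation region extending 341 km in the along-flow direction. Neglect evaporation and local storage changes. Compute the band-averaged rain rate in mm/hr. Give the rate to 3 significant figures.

R ≈ 1.21 mm/hr

Column moisture flux per unit crosswind length is F = V × PW.
Inflow: F_in = 9.24 × 71.8 = 663.432 mm·m/s
Outflow: F_out = 10 × 54.9 = 549 mm·m/s
Steady-state rate R = (F_in − F_out)/L = (663.432 − 549) / 341000 m = 3.356e-04 mm/s.
R = 3.356e-04 × 3600 = 1.21 mm/hr.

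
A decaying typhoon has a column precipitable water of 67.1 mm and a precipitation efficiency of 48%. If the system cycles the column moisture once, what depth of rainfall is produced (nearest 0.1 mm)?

rainfall ≈ 32.2 mm

Rainfall = ε × PW = 0.48 × 67.1 = 32.2 mm.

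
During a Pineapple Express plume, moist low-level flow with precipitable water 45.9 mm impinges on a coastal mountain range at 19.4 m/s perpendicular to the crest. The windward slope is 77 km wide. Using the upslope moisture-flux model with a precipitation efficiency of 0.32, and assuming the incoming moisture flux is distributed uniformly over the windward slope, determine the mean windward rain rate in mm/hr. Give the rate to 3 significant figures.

R ≈ 13.3 mm/hr

Incoming column moisture flux per unit ridge length: F = V × PW = 19.4 × 45.9 = 890.46 mm·m/s.
Spread over the 77 km slope with efficiency ε = 0.32: R = ε·F/W = 0.32 × 890.46 / 77000 m = 3.701e-03 mm/s.
R = 3.701e-03 × 3600 = 13.3 mm/hr.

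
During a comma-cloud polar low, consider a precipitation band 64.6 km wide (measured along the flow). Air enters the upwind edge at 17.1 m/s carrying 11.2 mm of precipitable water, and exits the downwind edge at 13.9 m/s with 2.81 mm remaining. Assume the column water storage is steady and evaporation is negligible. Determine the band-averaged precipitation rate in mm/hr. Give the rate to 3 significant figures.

Column moisture flux per unit crosswind length is F = V × PW.
Inflow: F_in = 17.1 × 11.2 = 191.52 mm·m/s
Outflow: F_out = 13.9 × 2.81 = 39.059 mm·m/s
Steady-state rate R = (F_in − F_out)/L = (191.52 − 39.059) / 64600 m = 2.360e-03 mm/s.
R = 2.360e-03 × 3600 = 8.50 mm/hr.

R ≈ 8.50 mm/hr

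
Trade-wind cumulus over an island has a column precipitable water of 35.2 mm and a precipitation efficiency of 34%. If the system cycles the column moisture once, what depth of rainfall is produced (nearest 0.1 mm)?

Rainfall = ε × PW = 0.34 × 35.2 = 12.0 mm.

rainfall ≈ 12.0 mm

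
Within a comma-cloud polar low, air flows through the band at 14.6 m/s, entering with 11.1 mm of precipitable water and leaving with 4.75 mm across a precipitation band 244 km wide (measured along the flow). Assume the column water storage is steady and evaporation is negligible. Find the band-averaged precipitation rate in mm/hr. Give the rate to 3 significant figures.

R ≈ 1.37 mm/hr

Column moisture flux per unit crosswind length is F = V × PW.
Inflow: F_in = 14.6 × 11.1 = 162.06 mm·m/s
Outflow: F_out = 14.6 × 4.75 = 69.35 mm·m/s
Steady-state rate R = (F_in − F_out)/L = (162.06 − 69.35) / 244000 m = 3.800e-04 mm/s.
R = 3.800e-04 × 3600 = 1.37 mm/hr.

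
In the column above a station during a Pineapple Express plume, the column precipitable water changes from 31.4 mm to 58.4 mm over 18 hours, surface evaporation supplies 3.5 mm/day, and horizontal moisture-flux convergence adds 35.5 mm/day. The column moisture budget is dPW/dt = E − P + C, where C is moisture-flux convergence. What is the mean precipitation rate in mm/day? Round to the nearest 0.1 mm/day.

P ≈ 3.0 mm/day

dPW/dt = (58.4 − 31.4) mm / (18/24 day) = +36.000 mm/day.
P = E + C − dPW/dt = 3.5 + (35.5) − (+36.000) = 3.0 mm/day.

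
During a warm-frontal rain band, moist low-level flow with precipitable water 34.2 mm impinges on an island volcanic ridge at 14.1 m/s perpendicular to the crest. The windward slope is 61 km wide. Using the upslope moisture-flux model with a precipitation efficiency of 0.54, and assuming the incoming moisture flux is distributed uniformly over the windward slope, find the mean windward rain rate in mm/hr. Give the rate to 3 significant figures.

R ≈ 15.4 mm/hr

Incoming column moisture flux per unit ridge length: F = V × PW = 14.1 × 34.2 = 482.22 mm·m/s.
Spread over the 61 km slope with efficiency ε = 0.54: R = ε·F/W = 0.54 × 482.22 / 61000 m = 4.269e-03 mm/s.
R = 4.269e-03 × 3600 = 15.4 mm/hr.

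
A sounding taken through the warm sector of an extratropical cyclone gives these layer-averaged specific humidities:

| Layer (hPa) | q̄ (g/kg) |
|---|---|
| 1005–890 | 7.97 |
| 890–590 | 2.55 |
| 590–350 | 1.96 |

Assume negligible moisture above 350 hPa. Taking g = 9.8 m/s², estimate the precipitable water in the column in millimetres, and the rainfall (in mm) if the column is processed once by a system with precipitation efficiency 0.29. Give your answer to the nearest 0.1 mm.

PW ≈ 22.0 mm; rainfall ≈ 6.4 mm

Precipitable water is the column-integrated vapour mass per unit area: PW = (1/g) Σ q̄ Δp, with q in kg/kg and Δp in Pa (1 kg/m² of water = 1 mm).
Layer 1005–890 hPa: Δp = 115 hPa = 11500 Pa, q̄ = 0.00797 kg/kg → 0.00797 × 11500 / 9.8 = 9.35 mm
Layer 890–590 hPa: Δp = 300 hPa = 30000 Pa, q̄ = 0.00255 kg/kg → 0.00255 × 30000 / 9.8 = 7.81 mm
Layer 590–350 hPa: Δp = 240 hPa = 24000 Pa, q̄ = 0.00196 kg/kg → 0.00196 × 24000 / 9.8 = 4.80 mm
PW = 9.35 + 7.81 + 4.80 = 21.96 ≈ 22.0 mm.
Rainfall = ε × PW = 0.29 × 22.0 = 6.4 mm.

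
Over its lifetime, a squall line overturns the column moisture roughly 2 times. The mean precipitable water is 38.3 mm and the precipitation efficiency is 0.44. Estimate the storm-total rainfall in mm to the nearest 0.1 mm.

Each cycle deposits ε × PW = 0.44 × 38.3 = 16.852 mm.
Over 2 cycles: 2 × 16.852 = 33.7 mm.

rainfall ≈ 33.7 mm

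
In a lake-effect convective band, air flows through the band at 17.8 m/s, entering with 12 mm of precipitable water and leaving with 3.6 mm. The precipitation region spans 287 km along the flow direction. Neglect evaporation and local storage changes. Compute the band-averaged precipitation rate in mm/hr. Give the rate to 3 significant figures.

R ≈ 1.88 mm/hr

Column moisture flux per unit crosswind length is F = V × PW.
Inflow: F_in = 17.8 × 12 = 213.6 mm·m/s
Outflow: F_out = 17.8 × 3.6 = 64.08 mm·m/s
Steady-state rate R = (F_in − F_out)/L = (213.6 − 64.08) / 287000 m = 5.210e-04 mm/s.
R = 5.210e-04 × 3600 = 1.88 mm/hr.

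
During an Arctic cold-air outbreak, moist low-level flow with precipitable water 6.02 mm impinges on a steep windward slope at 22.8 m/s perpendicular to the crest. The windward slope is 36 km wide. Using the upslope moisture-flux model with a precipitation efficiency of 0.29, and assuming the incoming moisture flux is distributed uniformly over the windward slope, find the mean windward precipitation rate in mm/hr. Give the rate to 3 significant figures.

R ≈ 3.98 mm/hr

Incoming column moisture flux per unit ridge length: F = V × PW = 22.8 × 6.02 = 137.256 mm·m/s.
Spread over the 36 km slope with efficiency ε = 0.29: R = ε·F/W = 0.29 × 137.256 / 36000 m = 1.106e-03 mm/s.
R = 1.106e-03 × 3600 = 3.98 mm/hr.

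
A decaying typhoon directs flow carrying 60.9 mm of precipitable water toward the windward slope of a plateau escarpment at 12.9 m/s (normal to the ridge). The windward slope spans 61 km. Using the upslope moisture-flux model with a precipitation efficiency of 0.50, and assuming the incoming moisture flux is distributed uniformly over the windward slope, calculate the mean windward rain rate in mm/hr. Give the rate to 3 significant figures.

R ≈ 23.2 mm/hr

Incoming column moisture flux per unit ridge length: F = V × PW = 12.9 × 60.9 = 785.61 mm·m/s.
Spread over the 61 km slope with efficiency ε = 0.50: R = ε·F/W = 0.50 × 785.61 / 61000 m = 6.439e-03 mm/s.
R = 6.439e-03 × 3600 = 23.2 mm/hr.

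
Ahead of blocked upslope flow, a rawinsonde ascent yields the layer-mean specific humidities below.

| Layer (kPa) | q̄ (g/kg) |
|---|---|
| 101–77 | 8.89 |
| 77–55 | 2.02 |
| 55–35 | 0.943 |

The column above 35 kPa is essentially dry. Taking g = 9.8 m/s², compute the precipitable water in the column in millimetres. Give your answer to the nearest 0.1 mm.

Precipitable water is the column-integrated vapour mass per unit area: PW = (1/g) Σ q̄ Δp, with q in kg/kg and Δp in Pa (1 kg/m² of water = 1 mm).
Layer 101–77 kPa: Δp = 240 hPa = 24000 Pa, q̄ = 0.00889 kg/kg → 0.00889 × 24000 / 9.8 = 21.77 mm
Layer 77–55 kPa: Δp = 220 hPa = 22000 Pa, q̄ = 0.00202 kg/kg → 0.00202 × 22000 / 9.8 = 4.53 mm
Layer 55–35 kPa: Δp = 200 hPa = 20000 Pa, q̄ = 0.000943 kg/kg → 0.000943 × 20000 / 9.8 = 1.92 mm
PW = 21.77 + 4.53 + 1.92 = 28.22 ≈ 28.2 mm.

PW ≈ 28.2 mm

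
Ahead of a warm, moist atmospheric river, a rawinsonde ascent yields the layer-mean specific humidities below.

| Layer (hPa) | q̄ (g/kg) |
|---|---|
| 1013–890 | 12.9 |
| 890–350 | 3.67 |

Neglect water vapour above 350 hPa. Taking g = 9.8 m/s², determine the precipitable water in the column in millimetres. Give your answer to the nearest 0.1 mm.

Precipitable water is the column-integrated vapour mass per unit area: PW = (1/g) Σ q̄ Δp, with q in kg/kg and Δp in Pa (1 kg/m² of water = 1 mm).
Layer 1013–890 hPa: Δp = 123 hPa = 12300 Pa, q̄ = 0.0129 kg/kg → 0.0129 × 12300 / 9.8 = 16.19 mm
Layer 890–350 hPa: Δp = 540 hPa = 54000 Pa, q̄ = 0.00367 kg/kg → 0.00367 × 54000 / 9.8 = 20.22 mm
PW = 16.19 + 20.22 = 36.41 ≈ 36.4 mm.

PW ≈ 36.4 mm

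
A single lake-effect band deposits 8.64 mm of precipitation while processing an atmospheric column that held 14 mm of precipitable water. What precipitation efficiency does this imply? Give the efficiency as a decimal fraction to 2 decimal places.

ε ≈ 0.62

ε = precipitation / PW = 8.64 / 14 = 0.62.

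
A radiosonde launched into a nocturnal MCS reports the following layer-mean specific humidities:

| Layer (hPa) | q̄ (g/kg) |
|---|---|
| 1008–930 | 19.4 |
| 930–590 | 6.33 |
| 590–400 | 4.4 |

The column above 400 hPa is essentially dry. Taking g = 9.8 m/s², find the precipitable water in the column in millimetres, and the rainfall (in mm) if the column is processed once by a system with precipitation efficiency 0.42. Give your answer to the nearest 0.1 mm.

PW ≈ 45.9 mm; rainfall ≈ 19.3 mm

Precipitable water is the column-integrated vapour mass per unit area: PW = (1/g) Σ q̄ Δp, with q in kg/kg and Δp in Pa (1 kg/m² of water = 1 mm).
Layer 1008–930 hPa: Δp = 78 hPa = 7800 Pa, q̄ = 0.0194 kg/kg → 0.0194 × 7800 / 9.8 = 15.44 mm
Layer 930–590 hPa: Δp = 340 hPa = 34000 Pa, q̄ = 0.00633 kg/kg → 0.00633 × 34000 / 9.8 = 21.96 mm
Layer 590–400 hPa: Δp = 190 hPa = 19000 Pa, q̄ = 0.0044 kg/kg → 0.0044 × 19000 / 9.8 = 8.53 mm
PW = 15.44 + 21.96 + 8.53 = 45.93 ≈ 45.9 mm.
Rainfall = ε × PW = 0.42 × 45.9 = 19.3 mm.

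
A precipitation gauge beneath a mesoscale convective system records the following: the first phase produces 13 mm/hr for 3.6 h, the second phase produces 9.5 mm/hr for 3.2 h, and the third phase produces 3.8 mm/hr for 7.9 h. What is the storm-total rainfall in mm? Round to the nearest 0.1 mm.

Total = Σ Rᵢ Δtᵢ = 13 × 3.6 + 9.5 × 3.2 + 3.8 × 7.9
      = 46.8 + 30.4 + 30.02 = 107.2 mm.

total ≈ 107.2 mm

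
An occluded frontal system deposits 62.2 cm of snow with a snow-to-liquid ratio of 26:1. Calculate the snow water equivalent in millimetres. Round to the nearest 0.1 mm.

SWE ≈ 23.9 mm

SWE = snow depth / ratio = 62.2 cm / 26 = 2.392 cm = 23.9 mm.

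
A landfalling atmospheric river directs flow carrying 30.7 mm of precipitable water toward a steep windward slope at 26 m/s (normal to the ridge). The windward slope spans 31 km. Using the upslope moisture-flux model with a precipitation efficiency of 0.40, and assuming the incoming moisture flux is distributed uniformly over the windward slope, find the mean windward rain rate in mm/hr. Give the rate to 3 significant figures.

R ≈ 37.1 mm/hr

Incoming column moisture flux per unit ridge length: F = V × PW = 26 × 30.7 = 798.2 mm·m/s.
Spread over the 31 km slope with efficiency ε = 0.40: R = ε·F/W = 0.40 × 798.2 / 31000 m = 1.030e-02 mm/s.
R = 1.030e-02 × 3600 = 37.1 mm/hr.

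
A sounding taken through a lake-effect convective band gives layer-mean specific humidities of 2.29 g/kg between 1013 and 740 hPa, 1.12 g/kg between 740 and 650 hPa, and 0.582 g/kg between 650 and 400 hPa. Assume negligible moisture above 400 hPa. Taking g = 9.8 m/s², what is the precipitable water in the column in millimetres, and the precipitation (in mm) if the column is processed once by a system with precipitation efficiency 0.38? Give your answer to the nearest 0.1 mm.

Precipitable water is the column-integrated vapour mass per unit area: PW = (1/g) Σ q̄ Δp, with q in kg/kg and Δp in Pa (1 kg/m² of water = 1 mm).
Layer 1013–740 hPa: Δp = 273 hPa = 27300 Pa, q̄ = 0.00229 kg/kg → 0.00229 × 27300 / 9.8 = 6.38 mm
Layer 740–650 hPa: Δp = 90 hPa = 9000 Pa, q̄ = 0.00112 kg/kg → 0.00112 × 9000 / 9.8 = 1.03 mm
Layer 650–400 hPa: Δp = 250 hPa = 25000 Pa, q̄ = 0.000582 kg/kg → 0.000582 × 25000 / 9.8 = 1.48 mm
PW = 6.38 + 1.03 + 1.48 = 8.89 ≈ 8.9 mm.
Precipitation = ε × PW = 0.38 × 8.9 = 3.4 mm.

PW ≈ 8.9 mm; precipitation ≈ 3.4 mm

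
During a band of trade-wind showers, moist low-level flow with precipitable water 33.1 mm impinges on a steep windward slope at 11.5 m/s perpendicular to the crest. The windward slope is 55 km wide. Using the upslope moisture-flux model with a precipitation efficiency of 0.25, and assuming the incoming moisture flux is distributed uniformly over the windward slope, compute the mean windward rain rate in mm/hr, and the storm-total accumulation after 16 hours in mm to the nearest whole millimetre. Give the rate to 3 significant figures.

Incoming column moisture flux per unit ridge length: F = V × PW = 11.5 × 33.1 = 380.65 mm·m/s.
Spread over the 55 km slope with efficiency ε = 0.25: R = ε·F/W = 0.25 × 380.65 / 55000 m = 1.730e-03 mm/s.
R = 1.730e-03 × 3600 = 6.23 mm/hr.
Over 16 h: total = 6.23 × 16 = 99.68 ≈ 100 mm.

R ≈ 6.23 mm/hr; total ≈ 100 mm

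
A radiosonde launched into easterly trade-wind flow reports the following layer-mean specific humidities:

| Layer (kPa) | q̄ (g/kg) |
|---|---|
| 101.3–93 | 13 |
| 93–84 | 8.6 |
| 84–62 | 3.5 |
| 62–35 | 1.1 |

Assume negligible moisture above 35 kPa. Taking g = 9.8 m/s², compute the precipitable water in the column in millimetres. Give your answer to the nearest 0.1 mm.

PW ≈ 29.8 mm

Precipitable water is the column-integrated vapour mass per unit area: PW = (1/g) Σ q̄ Δp, with q in kg/kg and Δp in Pa (1 kg/m² of water = 1 mm).
Layer 101.3–93 kPa: Δp = 83 hPa = 8300 Pa, q̄ = 0.013 kg/kg → 0.013 × 8300 / 9.8 = 11.01 mm
Layer 93–84 kPa: Δp = 90 hPa = 9000 Pa, q̄ = 0.0086 kg/kg → 0.0086 × 9000 / 9.8 = 7.90 mm
Layer 84–62 kPa: Δp = 220 hPa = 22000 Pa, q̄ = 0.0035 kg/kg → 0.0035 × 22000 / 9.8 = 7.86 mm
Layer 62–35 kPa: Δp = 270 hPa = 27000 Pa, q̄ = 0.0011 kg/kg → 0.0011 × 27000 / 9.8 = 3.03 mm
PW = 11.01 + 7.90 + 7.86 + 3.03 = 29.80 ≈ 29.8 mm.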